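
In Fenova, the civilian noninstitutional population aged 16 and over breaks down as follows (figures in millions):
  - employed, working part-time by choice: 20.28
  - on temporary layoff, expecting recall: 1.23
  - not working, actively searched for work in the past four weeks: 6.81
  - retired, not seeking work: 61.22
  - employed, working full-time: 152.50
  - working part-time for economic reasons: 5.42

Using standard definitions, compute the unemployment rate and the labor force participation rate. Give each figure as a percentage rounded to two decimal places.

Employed = 20.28 + 152.50 + 5.42 = 178.20 million (anyone who worked, including part-time for economic reasons, counts as employed).
Unemployed = 1.23 + 6.81 = 8.04 million (jobless and actively searching, or on temporary layoff).
Labor force = 178.20 + 8.04 = 186.24 million.
Not in labor force = 61.22 million (those not working and not actively searching are outside the labor force).
Civilian working-age population = 186.24 + 61.22 = 247.46 million.
Unemployment rate = 8.04 / 186.24 = 4.32%.
Labor force participation rate = 186.24 / 247.46 = 75.26%.

Unemployment rate ≈ 4.32%; labor force participation rate ≈ 75.26%.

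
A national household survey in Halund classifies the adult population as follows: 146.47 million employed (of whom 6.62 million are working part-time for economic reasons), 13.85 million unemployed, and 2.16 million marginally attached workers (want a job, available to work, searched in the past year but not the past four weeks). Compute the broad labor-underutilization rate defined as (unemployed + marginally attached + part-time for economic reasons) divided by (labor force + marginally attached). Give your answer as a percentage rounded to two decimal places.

Labor force = 146.47 + 13.85 = 160.32 million.
Numerator = 13.85 + 2.16 + 6.62 = 22.63 million.
Denominator = 160.32 + 2.16 = 162.48 million.
Broad rate = 22.63 / 162.48 = 13.93%.

Broad underutilization rate ≈ 13.93%.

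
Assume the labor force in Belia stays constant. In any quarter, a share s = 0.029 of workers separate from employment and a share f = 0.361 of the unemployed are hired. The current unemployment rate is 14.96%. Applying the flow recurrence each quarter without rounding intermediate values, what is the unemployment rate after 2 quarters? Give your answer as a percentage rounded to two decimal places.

With a fixed labor force, u_{t+1} = u_t + s·(1−u_t) − f·u_t = u_t·(1−s−f) + s.
Here 1−s−f = 0.610 and s = 0.029.
u_1 = 0.149600 × 0.610 + 0.029 = 0.120256.
u_2 = 0.120256 × 0.610 + 0.029 = 0.102356.

Unemployment rate after two quarters ≈ 10.24%.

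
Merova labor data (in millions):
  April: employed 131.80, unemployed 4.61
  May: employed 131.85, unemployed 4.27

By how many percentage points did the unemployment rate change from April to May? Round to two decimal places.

The unemployment rate changed by −0.24 percentage points.

April: labor force = 131.80 + 4.61 = 136.41; u = 4.61/136.41 = 3.38%.
May: labor force = 131.85 + 4.27 = 136.12; u = 4.27/136.12 = 3.14%.
Change = 3.14% − 3.38% = −0.24 pp.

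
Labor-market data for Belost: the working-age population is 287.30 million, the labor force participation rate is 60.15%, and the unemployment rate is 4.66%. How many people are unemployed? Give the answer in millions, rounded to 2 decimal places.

About 8.05 million are unemployed.

Labor force = 0.6015 × 287.30 = 172.81 million.
Unemployed = 0.0466 × 172.81 ≈ 8.05 million.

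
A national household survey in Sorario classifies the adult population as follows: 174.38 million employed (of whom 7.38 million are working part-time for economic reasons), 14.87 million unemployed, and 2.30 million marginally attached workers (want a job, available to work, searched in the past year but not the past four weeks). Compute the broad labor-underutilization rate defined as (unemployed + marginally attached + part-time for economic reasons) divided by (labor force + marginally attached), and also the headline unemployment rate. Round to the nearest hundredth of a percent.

Broad underutilization rate ≈ 12.82%; headline unemployment rate ≈ 7.86%.

Labor force = 174.38 + 14.87 = 189.25 million.
Numerator = 14.87 + 2.30 + 7.38 = 24.55 million.
Denominator = 189.25 + 2.30 = 191.55 million.
Broad rate = 24.55 / 191.55 = 12.82%.
Headline unemployment rate = 14.87 / 189.25 = 7.86%.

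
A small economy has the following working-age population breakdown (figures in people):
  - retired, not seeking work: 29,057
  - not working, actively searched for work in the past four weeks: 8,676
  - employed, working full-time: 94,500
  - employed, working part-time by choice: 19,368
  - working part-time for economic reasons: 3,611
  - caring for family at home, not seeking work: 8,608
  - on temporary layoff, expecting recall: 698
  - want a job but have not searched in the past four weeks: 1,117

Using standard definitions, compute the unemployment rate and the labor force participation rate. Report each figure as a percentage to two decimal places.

Employed = 94,500 + 19,368 + 3,611 = 117,479 (anyone who worked, including part-time for economic reasons, counts as employed).
Unemployed = 8,676 + 698 = 9,374 (jobless and actively searching, or on temporary layoff).
Labor force = 117,479 + 9,374 = 126,853.
Not in labor force = 29,057 + 8,608 + 1,117 = 38,782 (those not working and not actively searching are outside the labor force — including those who want a job but have given up searching).
Civilian working-age population = 126,853 + 38,782 = 165,635.
Unemployment rate = 9,374 / 126,853 = 7.39%.
Labor force participation rate = 126,853 / 165,635 = 76.59%.

Unemployment rate ≈ 7.39%; labor force participation rate ≈ 76.59%.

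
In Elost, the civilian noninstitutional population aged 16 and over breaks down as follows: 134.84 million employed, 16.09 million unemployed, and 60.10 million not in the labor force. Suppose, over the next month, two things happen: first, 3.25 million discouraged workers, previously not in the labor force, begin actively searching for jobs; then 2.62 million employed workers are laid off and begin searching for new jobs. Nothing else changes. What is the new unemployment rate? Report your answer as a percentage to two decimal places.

Initially, labor force = 134.84 + 16.09 = 150.93 million, so u = 16.09/150.93 = 10.66%.
After the first change, unemployed and labor force both rise by 3.25 → E = 134.84, U = 19.34, labor force = 154.18 million.
After the second change, employed falls and unemployed rises by 2.62; labor force unchanged → E = 132.22, U = 21.96, labor force = 154.18 million.
New unemployment rate = 21.96 / 154.18 = 14.24%.

New unemployment rate ≈ 14.24%.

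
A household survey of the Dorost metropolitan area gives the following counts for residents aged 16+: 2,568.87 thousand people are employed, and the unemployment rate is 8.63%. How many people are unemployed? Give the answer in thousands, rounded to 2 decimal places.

Let U be the number unemployed. The labor force is E + U, and U/(E+U) = 0.0863.
So U = 0.0863 × 2,568.87 / (1 − 0.0863) = 221.6935 / 0.9137 ≈ 242.63 thousand.

About 242.63 thousand are unemployed.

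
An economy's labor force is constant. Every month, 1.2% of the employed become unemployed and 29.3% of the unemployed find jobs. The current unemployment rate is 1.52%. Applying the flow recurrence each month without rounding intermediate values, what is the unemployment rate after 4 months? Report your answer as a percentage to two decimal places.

With a fixed labor force, u_{t+1} = u_t + s·(1−u_t) − f·u_t = u_t·(1−s−f) + s.
Here 1−s−f = 0.695 and s = 0.012.
u_1 = 0.015200 × 0.695 + 0.012 = 0.022564.
u_2 = 0.022564 × 0.695 + 0.012 = 0.027682.
u_3 = 0.027682 × 0.695 + 0.012 = 0.031239.
u_4 = 0.031239 × 0.695 + 0.012 = 0.033711.

Unemployment rate after four months ≈ 3.37%.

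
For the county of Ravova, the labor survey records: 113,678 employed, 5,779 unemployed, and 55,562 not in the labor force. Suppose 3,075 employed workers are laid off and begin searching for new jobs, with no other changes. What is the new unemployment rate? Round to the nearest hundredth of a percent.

New unemployment rate ≈ 7.41%.

Initially, labor force = 113,678 + 5,779 = 119,457, so u = 5,779/119,457 = 4.84%.
After the change, employed falls and unemployed rises by 3,075; labor force unchanged → E = 110,603, U = 8,854, labor force = 119,457.
New unemployment rate = 8,854 / 119,457 = 7.41%.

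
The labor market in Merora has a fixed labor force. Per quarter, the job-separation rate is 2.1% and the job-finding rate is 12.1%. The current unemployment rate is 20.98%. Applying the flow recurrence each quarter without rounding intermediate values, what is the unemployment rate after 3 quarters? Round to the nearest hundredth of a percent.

Unemployment rate after three quarters ≈ 18.70%.

With a fixed labor force, u_{t+1} = u_t + s·(1−u_t) − f·u_t = u_t·(1−s−f) + s.
Here 1−s−f = 0.858 and s = 0.021.
u_1 = 0.209800 × 0.858 + 0.021 = 0.201008.
u_2 = 0.201008 × 0.858 + 0.021 = 0.193465.
u_3 = 0.193465 × 0.858 + 0.021 = 0.186993.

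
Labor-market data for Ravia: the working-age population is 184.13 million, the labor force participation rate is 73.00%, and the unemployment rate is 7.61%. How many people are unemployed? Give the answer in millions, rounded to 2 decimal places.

About 10.23 million are unemployed.

Labor force = 0.7300 × 184.13 = 134.41 million.
Unemployed = 0.0761 × 134.41 ≈ 10.23 million.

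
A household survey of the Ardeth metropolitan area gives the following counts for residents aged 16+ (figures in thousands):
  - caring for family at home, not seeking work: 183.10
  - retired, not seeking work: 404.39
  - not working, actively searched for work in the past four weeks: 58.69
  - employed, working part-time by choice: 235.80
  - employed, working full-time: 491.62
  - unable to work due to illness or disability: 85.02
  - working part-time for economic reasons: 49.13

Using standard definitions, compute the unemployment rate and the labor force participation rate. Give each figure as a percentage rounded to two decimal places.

Employed = 235.80 + 491.62 + 49.13 = 776.55 thousand (anyone who worked, including part-time for economic reasons, counts as employed).
Unemployed = 58.69 thousand.
Labor force = 776.55 + 58.69 = 835.24 thousand.
Not in labor force = 183.10 + 404.39 + 85.02 = 672.51 thousand (those not working and not actively searching are outside the labor force).
Civilian working-age population = 835.24 + 672.51 = 1,507.75 thousand.
Unemployment rate = 58.69 / 835.24 = 7.03%.
Labor force participation rate = 835.24 / 1,507.75 = 55.40%.

Unemployment rate ≈ 7.03%; labor force participation rate ≈ 55.40%.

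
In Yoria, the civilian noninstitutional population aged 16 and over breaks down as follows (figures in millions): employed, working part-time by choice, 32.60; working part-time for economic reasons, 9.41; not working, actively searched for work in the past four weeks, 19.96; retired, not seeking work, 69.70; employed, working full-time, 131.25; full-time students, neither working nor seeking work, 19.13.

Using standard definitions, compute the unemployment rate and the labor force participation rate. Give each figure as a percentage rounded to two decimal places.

Employed = 32.60 + 9.41 + 131.25 = 173.26 million (anyone who worked, including part-time for economic reasons, counts as employed).
Unemployed = 19.96 million.
Labor force = 173.26 + 19.96 = 193.22 million.
Not in labor force = 69.70 + 19.13 = 88.83 million (those not working and not actively searching are outside the labor force).
Civilian working-age population = 193.22 + 88.83 = 282.05 million.
Unemployment rate = 19.96 / 193.22 = 10.33%.
Labor force participation rate = 193.22 / 282.05 = 68.51%.

Unemployment rate ≈ 10.33%; labor force participation rate ≈ 68.51%.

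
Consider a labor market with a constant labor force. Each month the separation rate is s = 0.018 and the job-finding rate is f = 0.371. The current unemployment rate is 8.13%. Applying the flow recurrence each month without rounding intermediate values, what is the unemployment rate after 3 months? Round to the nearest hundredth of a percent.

Unemployment rate after three months ≈ 5.43%.

With a fixed labor force, u_{t+1} = u_t + s·(1−u_t) − f·u_t = u_t·(1−s−f) + s.
Here 1−s−f = 0.611 and s = 0.018.
u_1 = 0.081300 × 0.611 + 0.018 = 0.067674.
u_2 = 0.067674 × 0.611 + 0.018 = 0.059349.
u_3 = 0.059349 × 0.611 + 0.018 = 0.054262.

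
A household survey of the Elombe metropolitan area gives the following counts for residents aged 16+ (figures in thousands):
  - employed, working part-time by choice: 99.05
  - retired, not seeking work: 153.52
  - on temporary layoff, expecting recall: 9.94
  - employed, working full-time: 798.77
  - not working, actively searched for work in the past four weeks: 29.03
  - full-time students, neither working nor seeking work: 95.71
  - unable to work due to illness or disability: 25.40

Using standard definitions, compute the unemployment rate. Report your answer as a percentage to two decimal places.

Employed = 99.05 + 798.77 = 897.82 thousand.
Unemployed = 9.94 + 29.03 = 38.97 thousand (jobless and actively searching, or on temporary layoff).
Labor force = 897.82 + 38.97 = 936.79 thousand.
Unemployment rate = 38.97 / 936.79 = 4.16%.

Unemployment rate ≈ 4.16%.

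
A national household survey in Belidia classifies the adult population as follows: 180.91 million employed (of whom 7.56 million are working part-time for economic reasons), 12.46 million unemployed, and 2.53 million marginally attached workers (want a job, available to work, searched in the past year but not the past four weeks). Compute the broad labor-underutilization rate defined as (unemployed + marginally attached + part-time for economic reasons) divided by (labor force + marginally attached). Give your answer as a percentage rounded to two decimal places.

Labor force = 180.91 + 12.46 = 193.37 million.
Numerator = 12.46 + 2.53 + 7.56 = 22.55 million.
Denominator = 193.37 + 2.53 = 195.90 million.
Broad rate = 22.55 / 195.90 = 11.51%.

Broad underutilization rate ≈ 11.51%.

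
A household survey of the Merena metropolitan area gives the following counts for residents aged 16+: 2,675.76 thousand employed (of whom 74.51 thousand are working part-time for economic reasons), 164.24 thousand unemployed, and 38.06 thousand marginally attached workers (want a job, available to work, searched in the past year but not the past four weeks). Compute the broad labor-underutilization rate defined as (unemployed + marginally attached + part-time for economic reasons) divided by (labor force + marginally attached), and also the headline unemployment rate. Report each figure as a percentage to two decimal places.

Labor force = 2,675.76 + 164.24 = 2,840.00 thousand.
Numerator = 164.24 + 38.06 + 74.51 = 276.81 thousand.
Denominator = 2,840.00 + 38.06 = 2,878.06 thousand.
Broad rate = 276.81 / 2,878.06 = 9.62%.
Headline unemployment rate = 164.24 / 2,840.00 = 5.78%.

Broad underutilization rate ≈ 9.62%; headline unemployment rate ≈ 5.78%.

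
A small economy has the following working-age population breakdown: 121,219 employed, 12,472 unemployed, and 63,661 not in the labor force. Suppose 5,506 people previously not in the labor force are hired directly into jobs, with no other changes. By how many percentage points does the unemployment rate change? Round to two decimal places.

Initially, labor force = 121,219 + 12,472 = 133,691, so u = 12,472/133,691 = 9.33%.
After the change, employed and labor force both rise by 5,506; unemployed unchanged → E = 126,725, U = 12,472, labor force = 139,197.
New unemployment rate = 12,472 / 139,197 = 8.96%.
Change = 8.96% − 9.33% = −0.37 percentage points.

The unemployment rate changes by −0.37 percentage points.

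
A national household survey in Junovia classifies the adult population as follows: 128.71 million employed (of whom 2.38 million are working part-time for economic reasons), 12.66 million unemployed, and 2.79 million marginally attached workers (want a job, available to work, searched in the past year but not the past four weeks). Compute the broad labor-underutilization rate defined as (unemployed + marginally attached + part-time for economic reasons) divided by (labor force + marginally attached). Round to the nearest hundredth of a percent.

Labor force = 128.71 + 12.66 = 141.37 million.
Numerator = 12.66 + 2.79 + 2.38 = 17.83 million.
Denominator = 141.37 + 2.79 = 144.16 million.
Broad rate = 17.83 / 144.16 = 12.37%.

Broad underutilization rate ≈ 12.37%.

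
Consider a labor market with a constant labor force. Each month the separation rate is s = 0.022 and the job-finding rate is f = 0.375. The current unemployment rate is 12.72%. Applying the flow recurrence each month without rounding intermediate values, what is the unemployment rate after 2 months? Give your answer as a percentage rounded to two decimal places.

Unemployment rate after two months ≈ 8.15%.

With a fixed labor force, u_{t+1} = u_t + s·(1−u_t) − f·u_t = u_t·(1−s−f) + s.
Here 1−s−f = 0.603 and s = 0.022.
u_1 = 0.127200 × 0.603 + 0.022 = 0.098702.
u_2 = 0.098702 × 0.603 + 0.022 = 0.081517.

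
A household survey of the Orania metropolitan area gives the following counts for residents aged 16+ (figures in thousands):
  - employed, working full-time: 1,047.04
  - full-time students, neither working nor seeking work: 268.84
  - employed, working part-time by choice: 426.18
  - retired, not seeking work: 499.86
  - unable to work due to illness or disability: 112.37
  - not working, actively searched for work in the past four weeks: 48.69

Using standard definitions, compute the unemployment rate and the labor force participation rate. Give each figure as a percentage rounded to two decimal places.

Unemployment rate ≈ 3.20%; labor force participation rate ≈ 63.33%.

Employed = 1,047.04 + 426.18 = 1,473.22 thousand.
Unemployed = 48.69 thousand.
Labor force = 1,473.22 + 48.69 = 1,521.91 thousand.
Not in labor force = 268.84 + 499.86 + 112.37 = 881.07 thousand (those not working and not actively searching are outside the labor force).
Civilian working-age population = 1,521.91 + 881.07 = 2,402.98 thousand.
Unemployment rate = 48.69 / 1,521.91 = 3.20%.
Labor force participation rate = 1,521.91 / 2,402.98 = 63.33%.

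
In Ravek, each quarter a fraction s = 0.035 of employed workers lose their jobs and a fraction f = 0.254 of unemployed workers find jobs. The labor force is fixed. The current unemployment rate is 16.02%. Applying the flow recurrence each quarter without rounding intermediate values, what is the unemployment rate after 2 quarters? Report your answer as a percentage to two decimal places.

Unemployment rate after two quarters ≈ 14.09%.

With a fixed labor force, u_{t+1} = u_t + s·(1−u_t) − f·u_t = u_t·(1−s−f) + s.
Here 1−s−f = 0.711 and s = 0.035.
u_1 = 0.160200 × 0.711 + 0.035 = 0.148902.
u_2 = 0.148902 × 0.711 + 0.035 = 0.140869.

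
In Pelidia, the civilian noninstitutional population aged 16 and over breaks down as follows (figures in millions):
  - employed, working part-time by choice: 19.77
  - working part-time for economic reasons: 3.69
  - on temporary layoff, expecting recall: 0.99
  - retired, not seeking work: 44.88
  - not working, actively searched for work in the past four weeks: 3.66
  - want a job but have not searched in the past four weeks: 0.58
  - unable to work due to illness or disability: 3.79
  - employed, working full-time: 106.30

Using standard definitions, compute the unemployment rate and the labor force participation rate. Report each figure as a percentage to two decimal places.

Unemployment rate ≈ 3.46%; labor force participation rate ≈ 73.18%.

Employed = 19.77 + 3.69 + 106.30 = 129.76 million (anyone who worked, including part-time for economic reasons, counts as employed).
Unemployed = 0.99 + 3.66 = 4.65 million (jobless and actively searching, or on temporary layoff).
Labor force = 129.76 + 4.65 = 134.41 million.
Not in labor force = 44.88 + 0.58 + 3.79 = 49.25 million (those not working and not actively searching are outside the labor force — including those who want a job but have given up searching).
Civilian working-age population = 134.41 + 49.25 = 183.66 million.
Unemployment rate = 4.65 / 134.41 = 3.46%.
Labor force participation rate = 134.41 / 183.66 = 73.18%.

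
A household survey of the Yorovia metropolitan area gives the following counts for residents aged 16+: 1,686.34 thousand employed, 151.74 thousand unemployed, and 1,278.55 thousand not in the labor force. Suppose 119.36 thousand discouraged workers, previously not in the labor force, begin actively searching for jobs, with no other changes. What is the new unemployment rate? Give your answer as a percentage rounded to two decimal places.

Initially, labor force = 1,686.34 + 151.74 = 1,838.08 thousand, so u = 151.74/1,838.08 = 8.26%.
After the change, unemployed and labor force both rise by 119.36 → E = 1,686.34, U = 271.10, labor force = 1,957.44 thousand.
New unemployment rate = 271.10 / 1,957.44 = 13.85%.

New unemployment rate ≈ 13.85%.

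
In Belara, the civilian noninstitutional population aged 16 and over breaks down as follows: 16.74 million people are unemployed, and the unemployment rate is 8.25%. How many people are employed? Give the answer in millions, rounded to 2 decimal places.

About 186.17 million are employed.

Labor force = U / u = 16.74 / 0.0825 ≈ 202.91 million.
Employed = labor force − unemployed = 202.91 − 16.74 = 186.17 million.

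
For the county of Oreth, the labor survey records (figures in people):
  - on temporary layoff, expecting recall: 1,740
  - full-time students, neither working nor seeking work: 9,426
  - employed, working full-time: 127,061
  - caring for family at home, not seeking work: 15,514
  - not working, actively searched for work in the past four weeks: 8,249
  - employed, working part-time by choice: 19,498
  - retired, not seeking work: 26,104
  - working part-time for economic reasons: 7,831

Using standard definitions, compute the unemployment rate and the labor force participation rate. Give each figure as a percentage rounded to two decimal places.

Unemployment rate ≈ 6.08%; labor force participation rate ≈ 76.31%.

Employed = 127,061 + 19,498 + 7,831 = 154,390 (anyone who worked, including part-time for economic reasons, counts as employed).
Unemployed = 1,740 + 8,249 = 9,989 (jobless and actively searching, or on temporary layoff).
Labor force = 154,390 + 9,989 = 164,379.
Not in labor force = 9,426 + 15,514 + 26,104 = 51,044 (those not working and not actively searching are outside the labor force).
Civilian working-age population = 164,379 + 51,044 = 215,423.
Unemployment rate = 9,989 / 164,379 = 6.08%.
Labor force participation rate = 164,379 / 215,423 = 76.31%.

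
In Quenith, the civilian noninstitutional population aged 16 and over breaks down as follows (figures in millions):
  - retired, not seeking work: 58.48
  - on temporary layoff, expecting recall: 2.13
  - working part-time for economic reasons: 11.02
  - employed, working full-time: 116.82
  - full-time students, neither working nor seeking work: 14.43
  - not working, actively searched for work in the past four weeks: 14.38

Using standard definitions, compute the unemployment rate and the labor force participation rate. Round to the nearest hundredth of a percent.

Employed = 11.02 + 116.82 = 127.84 million (anyone who worked, including part-time for economic reasons, counts as employed).
Unemployed = 2.13 + 14.38 = 16.51 million (jobless and actively searching, or on temporary layoff).
Labor force = 127.84 + 16.51 = 144.35 million.
Not in labor force = 58.48 + 14.43 = 72.91 million (those not working and not actively searching are outside the labor force).
Civilian working-age population = 144.35 + 72.91 = 217.26 million.
Unemployment rate = 16.51 / 144.35 = 11.44%.
Labor force participation rate = 144.35 / 217.26 = 66.44%.

Unemployment rate ≈ 11.44%; labor force participation rate ≈ 66.44%.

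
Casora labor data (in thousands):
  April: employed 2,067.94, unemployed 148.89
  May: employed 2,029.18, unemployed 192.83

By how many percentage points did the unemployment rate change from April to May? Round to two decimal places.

The unemployment rate changed by +1.96 percentage points.

April: labor force = 2,067.94 + 148.89 = 2,216.83; u = 148.89/2,216.83 = 6.72%.
May: labor force = 2,029.18 + 192.83 = 2,222.01; u = 192.83/2,222.01 = 8.68%.
Change = 8.68% − 6.72% = +1.96 pp.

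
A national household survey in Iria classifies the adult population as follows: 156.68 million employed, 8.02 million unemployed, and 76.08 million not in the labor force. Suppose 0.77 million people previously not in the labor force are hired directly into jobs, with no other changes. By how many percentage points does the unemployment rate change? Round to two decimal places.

The unemployment rate changes by −0.02 percentage points.

Initially, labor force = 156.68 + 8.02 = 164.70 million, so u = 8.02/164.70 = 4.87%.
After the change, employed and labor force both rise by 0.77; unemployed unchanged → E = 157.45, U = 8.02, labor force = 165.47 million.
New unemployment rate = 8.02 / 165.47 = 4.85%.
Change = 4.85% − 4.87% = −0.02 percentage points.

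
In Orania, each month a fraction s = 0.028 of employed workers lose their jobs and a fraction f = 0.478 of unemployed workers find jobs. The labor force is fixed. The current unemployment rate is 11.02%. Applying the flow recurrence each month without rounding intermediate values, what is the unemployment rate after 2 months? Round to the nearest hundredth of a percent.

Unemployment rate after two months ≈ 6.87%.

With a fixed labor force, u_{t+1} = u_t + s·(1−u_t) − f·u_t = u_t·(1−s−f) + s.
Here 1−s−f = 0.494 and s = 0.028.
u_1 = 0.110200 × 0.494 + 0.028 = 0.082439.
u_2 = 0.082439 × 0.494 + 0.028 = 0.068725.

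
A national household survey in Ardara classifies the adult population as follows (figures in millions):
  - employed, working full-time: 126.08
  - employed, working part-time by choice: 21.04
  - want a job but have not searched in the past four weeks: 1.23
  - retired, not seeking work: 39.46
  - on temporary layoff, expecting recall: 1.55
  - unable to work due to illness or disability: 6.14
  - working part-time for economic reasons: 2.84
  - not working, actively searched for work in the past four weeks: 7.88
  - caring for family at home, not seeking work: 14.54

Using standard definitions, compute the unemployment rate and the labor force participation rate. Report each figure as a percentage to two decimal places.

Employed = 126.08 + 21.04 + 2.84 = 149.96 million (anyone who worked, including part-time for economic reasons, counts as employed).
Unemployed = 1.55 + 7.88 = 9.43 million (jobless and actively searching, or on temporary layoff).
Labor force = 149.96 + 9.43 = 159.39 million.
Not in labor force = 1.23 + 39.46 + 6.14 + 14.54 = 61.37 million (those not working and not actively searching are outside the labor force — including those who want a job but have given up searching).
Civilian working-age population = 159.39 + 61.37 = 220.76 million.
Unemployment rate = 9.43 / 159.39 = 5.92%.
Labor force participation rate = 159.39 / 220.76 = 72.20%.

Unemployment rate ≈ 5.92%; labor force participation rate ≈ 72.20%.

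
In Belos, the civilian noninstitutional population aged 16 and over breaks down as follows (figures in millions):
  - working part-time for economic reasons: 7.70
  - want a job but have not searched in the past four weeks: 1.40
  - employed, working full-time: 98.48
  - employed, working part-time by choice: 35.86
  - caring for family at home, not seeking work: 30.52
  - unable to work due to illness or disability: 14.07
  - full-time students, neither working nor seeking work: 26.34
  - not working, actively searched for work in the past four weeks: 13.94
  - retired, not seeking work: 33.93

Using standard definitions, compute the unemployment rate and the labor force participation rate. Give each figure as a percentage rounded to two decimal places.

Employed = 7.70 + 98.48 + 35.86 = 142.04 million (anyone who worked, including part-time for economic reasons, counts as employed).
Unemployed = 13.94 million.
Labor force = 142.04 + 13.94 = 155.98 million.
Not in labor force = 1.40 + 30.52 + 14.07 + 26.34 + 33.93 = 106.26 million (those not working and not actively searching are outside the labor force — including those who want a job but have given up searching).
Civilian working-age population = 155.98 + 106.26 = 262.24 million.
Unemployment rate = 13.94 / 155.98 = 8.94%.
Labor force participation rate = 155.98 / 262.24 = 59.48%.

Unemployment rate ≈ 8.94%; labor force participation rate ≈ 59.48%.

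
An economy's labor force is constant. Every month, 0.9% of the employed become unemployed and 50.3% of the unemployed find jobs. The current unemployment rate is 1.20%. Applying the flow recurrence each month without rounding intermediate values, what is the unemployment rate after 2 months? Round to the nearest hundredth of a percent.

Unemployment rate after two months ≈ 1.62%.

With a fixed labor force, u_{t+1} = u_t + s·(1−u_t) − f·u_t = u_t·(1−s−f) + s.
Here 1−s−f = 0.488 and s = 0.009.
u_1 = 0.012000 × 0.488 + 0.009 = 0.014856.
u_2 = 0.014856 × 0.488 + 0.009 = 0.016250.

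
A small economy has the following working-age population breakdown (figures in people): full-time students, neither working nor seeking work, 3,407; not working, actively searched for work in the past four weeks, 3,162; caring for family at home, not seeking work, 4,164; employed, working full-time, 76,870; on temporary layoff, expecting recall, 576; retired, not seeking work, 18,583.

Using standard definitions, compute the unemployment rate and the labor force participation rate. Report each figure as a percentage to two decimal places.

Employed = 76,870.
Unemployed = 3,162 + 576 = 3,738 (jobless and actively searching, or on temporary layoff).
Labor force = 76,870 + 3,738 = 80,608.
Not in labor force = 3,407 + 4,164 + 18,583 = 26,154 (those not working and not actively searching are outside the labor force).
Civilian working-age population = 80,608 + 26,154 = 106,762.
Unemployment rate = 3,738 / 80,608 = 4.64%.
Labor force participation rate = 80,608 / 106,762 = 75.50%.

Unemployment rate ≈ 4.64%; labor force participation rate ≈ 75.50%.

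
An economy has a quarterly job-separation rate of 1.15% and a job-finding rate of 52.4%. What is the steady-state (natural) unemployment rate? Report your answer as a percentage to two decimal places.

Steady-state unemployment rate ≈ 2.15%.

At steady state the flows balance: s·E = f·U, so U/(E+U) = s/(s+f).
u* = 1.15 / (1.15 + 52.4) = 1.15 / 53.55 = 2.15%.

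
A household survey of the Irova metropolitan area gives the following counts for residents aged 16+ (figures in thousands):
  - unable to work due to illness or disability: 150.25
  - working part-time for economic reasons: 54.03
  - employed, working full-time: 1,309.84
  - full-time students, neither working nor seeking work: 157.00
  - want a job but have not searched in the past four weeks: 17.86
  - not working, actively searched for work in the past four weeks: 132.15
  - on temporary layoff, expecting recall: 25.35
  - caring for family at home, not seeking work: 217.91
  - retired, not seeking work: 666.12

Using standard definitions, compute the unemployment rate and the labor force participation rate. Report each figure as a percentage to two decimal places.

Employed = 54.03 + 1,309.84 = 1,363.87 thousand (anyone who worked, including part-time for economic reasons, counts as employed).
Unemployed = 132.15 + 25.35 = 157.50 thousand (jobless and actively searching, or on temporary layoff).
Labor force = 1,363.87 + 157.50 = 1,521.37 thousand.
Not in labor force = 150.25 + 157.00 + 17.86 + 217.91 + 666.12 = 1,209.14 thousand (those not working and not actively searching are outside the labor force — including those who want a job but have given up searching).
Civilian working-age population = 1,521.37 + 1,209.14 = 2,730.51 thousand.
Unemployment rate = 157.50 / 1,521.37 = 10.35%.
Labor force participation rate = 1,521.37 / 2,730.51 = 55.72%.

Unemployment rate ≈ 10.35%; labor force participation rate ≈ 55.72%.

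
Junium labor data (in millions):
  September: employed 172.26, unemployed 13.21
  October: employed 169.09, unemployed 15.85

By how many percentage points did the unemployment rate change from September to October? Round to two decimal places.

September: labor force = 172.26 + 13.21 = 185.47; u = 13.21/185.47 = 7.12%.
October: labor force = 169.09 + 15.85 = 184.94; u = 15.85/184.94 = 8.57%.
Change = 8.57% − 7.12% = +1.45 pp.

The unemployment rate changed by +1.45 percentage points.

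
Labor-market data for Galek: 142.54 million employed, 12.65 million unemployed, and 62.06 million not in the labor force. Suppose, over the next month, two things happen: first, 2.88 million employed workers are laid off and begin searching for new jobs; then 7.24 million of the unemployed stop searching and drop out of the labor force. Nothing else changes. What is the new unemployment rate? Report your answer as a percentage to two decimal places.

New unemployment rate ≈ 5.60%.

Initially, labor force = 142.54 + 12.65 = 155.19 million, so u = 12.65/155.19 = 8.15%.
After the first change, employed falls and unemployed rises by 2.88; labor force unchanged → E = 139.66, U = 15.53, labor force = 155.19 million.
After the second change, unemployed and labor force both fall by 7.24 → E = 139.66, U = 8.29, labor force = 147.95 million.
New unemployment rate = 8.29 / 147.95 = 5.60%.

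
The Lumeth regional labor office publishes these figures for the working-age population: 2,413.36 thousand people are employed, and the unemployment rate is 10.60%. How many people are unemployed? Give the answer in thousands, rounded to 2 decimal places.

About 286.15 thousand are unemployed.

Let U be the number unemployed. The labor force is E + U, and U/(E+U) = 0.1060.
So U = 0.1060 × 2,413.36 / (1 − 0.1060) = 255.8162 / 0.8940 ≈ 286.15 thousand.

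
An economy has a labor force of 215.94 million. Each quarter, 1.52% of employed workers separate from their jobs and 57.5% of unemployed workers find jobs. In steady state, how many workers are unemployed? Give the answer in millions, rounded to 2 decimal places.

About 5.56 million are unemployed in steady state.

Steady-state unemployment rate u* = s/(s+f) = 1.52/(1.52+57.5) = 0.025754.
Unemployed = u* × labor force = 0.025754 × 215.94 ≈ 5.56 million.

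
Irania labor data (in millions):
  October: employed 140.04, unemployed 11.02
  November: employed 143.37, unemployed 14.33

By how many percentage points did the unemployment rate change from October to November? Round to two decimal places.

The unemployment rate changed by +1.79 percentage points.

October: labor force = 140.04 + 11.02 = 151.06; u = 11.02/151.06 = 7.30%.
November: labor force = 143.37 + 14.33 = 157.70; u = 14.33/157.70 = 9.09%.
Change = 9.09% − 7.30% = +1.79 pp.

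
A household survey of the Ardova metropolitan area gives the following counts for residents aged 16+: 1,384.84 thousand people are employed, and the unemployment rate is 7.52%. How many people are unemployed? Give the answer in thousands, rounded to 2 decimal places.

About 112.61 thousand are unemployed.

Let U be the number unemployed. The labor force is E + U, and U/(E+U) = 0.0752.
So U = 0.0752 × 1,384.84 / (1 − 0.0752) = 104.1400 / 0.9248 ≈ 112.61 thousand.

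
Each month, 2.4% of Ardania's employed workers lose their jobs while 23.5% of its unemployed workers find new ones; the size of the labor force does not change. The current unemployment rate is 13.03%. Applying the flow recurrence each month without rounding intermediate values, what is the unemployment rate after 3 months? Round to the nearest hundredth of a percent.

Unemployment rate after three months ≈ 10.80%.

With a fixed labor force, u_{t+1} = u_t + s·(1−u_t) − f·u_t = u_t·(1−s−f) + s.
Here 1−s−f = 0.741 and s = 0.024.
u_1 = 0.130300 × 0.741 + 0.024 = 0.120552.
u_2 = 0.120552 × 0.741 + 0.024 = 0.113329.
u_3 = 0.113329 × 0.741 + 0.024 = 0.107977.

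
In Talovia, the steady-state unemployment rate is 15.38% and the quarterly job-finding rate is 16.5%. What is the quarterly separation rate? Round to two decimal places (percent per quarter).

Separation rate ≈ 3.00% per quarter.

From u* = s/(s+f): s = u·f/(1−u).
s = 0.1538 × 16.5 / (1 − 0.1538) = 2.5377 / 0.8462 ≈ 3.00% per quarter.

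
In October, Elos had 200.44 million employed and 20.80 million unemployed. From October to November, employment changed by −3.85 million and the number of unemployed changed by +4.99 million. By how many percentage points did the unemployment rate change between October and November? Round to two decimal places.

October: labor force = 200.44 + 20.80 = 221.24; u = 20.80/221.24 = 9.40%.
November: labor force = 196.59 + 25.79 = 222.38; u = 25.79/222.38 = 11.60%.
Change = 11.60% − 9.40% = +2.20 pp.

The unemployment rate changed by +2.20 percentage points.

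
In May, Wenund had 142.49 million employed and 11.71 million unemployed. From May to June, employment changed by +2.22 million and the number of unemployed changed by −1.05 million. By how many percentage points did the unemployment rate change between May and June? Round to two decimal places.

May: labor force = 142.49 + 11.71 = 154.20; u = 11.71/154.20 = 7.59%.
June: labor force = 144.71 + 10.66 = 155.37; u = 10.66/155.37 = 6.86%.
Change = 6.86% − 7.59% = −0.73 pp.

The unemployment rate changed by −0.73 percentage points.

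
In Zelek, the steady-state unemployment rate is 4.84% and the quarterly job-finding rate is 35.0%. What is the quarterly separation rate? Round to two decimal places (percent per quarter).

Separation rate ≈ 1.78% per quarter.

From u* = s/(s+f): s = u·f/(1−u).
s = 0.0484 × 35.0 / (1 − 0.0484) = 1.6940 / 0.9516 ≈ 1.78% per quarter.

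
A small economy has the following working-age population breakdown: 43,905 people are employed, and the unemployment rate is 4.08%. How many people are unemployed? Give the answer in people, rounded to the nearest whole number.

Let U be the number unemployed. The labor force is E + U, and U/(E+U) = 0.0408.
So U = 0.0408 × 43,905 / (1 − 0.0408) = 1791.32 / 0.9592 ≈ 1,868.

About 1,868 are unemployed.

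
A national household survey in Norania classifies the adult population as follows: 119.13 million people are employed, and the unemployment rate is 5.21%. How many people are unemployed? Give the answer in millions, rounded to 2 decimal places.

About 6.55 million are unemployed.

Let U be the number unemployed. The labor force is E + U, and U/(E+U) = 0.0521.
So U = 0.0521 × 119.13 / (1 − 0.0521) = 6.2067 / 0.9479 ≈ 6.55 million.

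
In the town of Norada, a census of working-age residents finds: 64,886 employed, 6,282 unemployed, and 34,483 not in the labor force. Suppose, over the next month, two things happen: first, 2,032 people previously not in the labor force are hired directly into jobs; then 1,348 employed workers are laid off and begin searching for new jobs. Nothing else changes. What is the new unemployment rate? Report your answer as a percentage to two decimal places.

Initially, labor force = 64,886 + 6,282 = 71,168, so u = 6,282/71,168 = 8.83%.
After the first change, employed and labor force both rise by 2,032; unemployed unchanged → E = 66,918, U = 6,282, labor force = 73,200.
After the second change, employed falls and unemployed rises by 1,348; labor force unchanged → E = 65,570, U = 7,630, labor force = 73,200.
New unemployment rate = 7,630 / 73,200 = 10.42%.

New unemployment rate ≈ 10.42%.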